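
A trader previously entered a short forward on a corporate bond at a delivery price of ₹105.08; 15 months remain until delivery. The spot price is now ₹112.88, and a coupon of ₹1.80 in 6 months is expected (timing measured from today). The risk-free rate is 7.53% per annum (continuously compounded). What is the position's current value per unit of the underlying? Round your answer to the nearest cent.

PV(remaining coupons) I = 1.80·e^(−0.0753·6/12) = 1.7335
Current forward F = (S − I)·e^(rT) = (112.88 − 1.7335)·e^(0.0753·15/12) = 111.1465 × 1.098697 = 122.1163
Value (long) = (F − K)·e^(−rT) = (122.1163 − 105.08) × 0.910169 = 15.5059
Short position value = −(long value) = -₹15.51

-₹15.51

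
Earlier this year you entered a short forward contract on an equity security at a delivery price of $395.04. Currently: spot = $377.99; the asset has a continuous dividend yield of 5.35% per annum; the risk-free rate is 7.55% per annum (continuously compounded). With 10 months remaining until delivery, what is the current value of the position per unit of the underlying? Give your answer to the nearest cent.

$9.44

Current fair forward for the remaining 10 months: F = S·e^((r − q)·T), (r − q) = 0.0755 − 0.0535 = 0.0220
F = 377.99 · e^(0.0220 × 10/12) = 377.99 × 1.018502 = 384.9836
Value of long forward = (F − K)·e^(−rT) = (384.9836 − 395.04) · e^(−0.0755·10/12)
= -10.0564 × 0.939022 = -9.44
Short position value = −(long value) = $9.44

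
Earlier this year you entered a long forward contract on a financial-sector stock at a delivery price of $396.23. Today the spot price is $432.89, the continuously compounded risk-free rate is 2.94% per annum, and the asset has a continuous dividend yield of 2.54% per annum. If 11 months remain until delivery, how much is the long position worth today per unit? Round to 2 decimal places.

$37.23

Current fair forward for the remaining 11 months: F = S·e^((r − q)·T), (r − q) = 0.0294 − 0.0254 = 0.0040
F = 432.89 · e^(0.0040 × 11/12) = 432.89 × 1.003673 = 434.4800
Value of long forward = (F − K)·e^(−rT) = (434.4800 − 396.23) · e^(−0.0294·11/12)
= 38.2500 × 0.973410 = 37.23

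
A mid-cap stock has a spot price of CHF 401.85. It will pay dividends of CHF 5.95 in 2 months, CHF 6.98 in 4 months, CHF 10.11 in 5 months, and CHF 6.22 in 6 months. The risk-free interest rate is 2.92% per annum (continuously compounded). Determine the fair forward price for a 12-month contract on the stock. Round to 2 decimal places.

CHF 383.95

PV(dividends) I = 5.95·e^(−0.0292·2/12) + 6.98·e^(−0.0292·4/12) + 10.11·e^(−0.0292·5/12) + 6.22·e^(−0.0292·6/12)
I = 5.9211 + 6.9124 + 9.9877 + 6.1298 = 28.9510
F = (S − I)·e^(rT) = (401.85 − 28.9510) · e^(0.0292·12/12)
= 372.8990 · e^0.029200 = 372.8990 × 1.029630 = CHF 383.95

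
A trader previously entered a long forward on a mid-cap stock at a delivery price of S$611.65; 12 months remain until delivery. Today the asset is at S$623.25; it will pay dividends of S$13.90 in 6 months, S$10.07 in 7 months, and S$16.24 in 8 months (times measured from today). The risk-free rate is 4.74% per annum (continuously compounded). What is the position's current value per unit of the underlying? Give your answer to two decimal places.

S$0.81

PV(remaining dividends) I = 13.90·e^(−0.0474·6/12) + 10.07·e^(−0.0474·7/12) + 16.24·e^(−0.0474·8/12) = 39.1047
Current forward F = (S − I)·e^(rT) = (623.25 − 39.1047)·e^(0.0474·12/12) = 584.1453 × 1.048541 = 612.5003
Value (long) = (F − K)·e^(−rT) = (612.5003 − 611.65) × 0.953706 = 0.8109
Value = S$0.81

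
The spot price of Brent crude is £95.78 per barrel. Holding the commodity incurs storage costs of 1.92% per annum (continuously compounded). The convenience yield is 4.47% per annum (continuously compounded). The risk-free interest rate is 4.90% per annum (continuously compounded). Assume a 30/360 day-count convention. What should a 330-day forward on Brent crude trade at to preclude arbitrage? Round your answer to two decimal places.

£97.87 per barrel

Net carry = r + u − y = 0.0490 + 0.0192 − 0.0447 = 0.0235
F = S·e^((r+u−y)T) = 95.78 · e^(0.0235 × 330/360) = 95.78 · e^0.021542
= 95.78 × 1.021776 = £97.87 per barrel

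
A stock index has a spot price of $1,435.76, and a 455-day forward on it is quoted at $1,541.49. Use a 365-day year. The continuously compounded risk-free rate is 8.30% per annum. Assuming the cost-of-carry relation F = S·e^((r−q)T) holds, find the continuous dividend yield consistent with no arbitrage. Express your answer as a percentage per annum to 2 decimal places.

2.60%

From F = S·e^((r−q)T): (r − q) = ln(F/S)/T
ln(1541.49/1435.76) = ln(1.073640) = 0.071055
(r − q) = 0.071055 / (455/365) = 0.057000
q = r − ln(F/S)/T = 0.0830 − 0.057000 = 0.026000
q = 2.60%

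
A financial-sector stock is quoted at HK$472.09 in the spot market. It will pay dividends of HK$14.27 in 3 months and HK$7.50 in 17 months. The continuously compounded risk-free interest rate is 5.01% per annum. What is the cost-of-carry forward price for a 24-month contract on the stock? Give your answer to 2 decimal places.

HK$498.54

PV(dividends) I = 14.27·e^(−0.0501·3/12) + 7.50·e^(−0.0501·17/12)
I = 14.0924 + 6.9861 = 21.0785
F = (S − I)·e^(rT) = (472.09 − 21.0785) · e^(0.0501·24/12)
= 451.0115 · e^0.100200 = 451.0115 × 1.105392 = HK$498.54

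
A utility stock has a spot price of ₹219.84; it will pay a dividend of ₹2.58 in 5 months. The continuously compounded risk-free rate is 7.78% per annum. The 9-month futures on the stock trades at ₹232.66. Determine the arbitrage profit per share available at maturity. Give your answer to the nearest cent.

₹2.26 per share

PV(dividends) I = 2.58·e^(−0.0778·5/12) = 2.4977
Fair futures F* = (S − I)·e^(rT) = (219.84 − 2.4977)·e^0.058350 = 217.3423 × 1.060086 = 230.4015
Market ₹232.66 > fair 230.4015: forward overpriced → cash-and-carry (borrow at r, buy the stock and collect the dividends, short the forward).
Profit at T = |F_mkt − F*| = |232.66 − 230.4015| = ₹2.26 per share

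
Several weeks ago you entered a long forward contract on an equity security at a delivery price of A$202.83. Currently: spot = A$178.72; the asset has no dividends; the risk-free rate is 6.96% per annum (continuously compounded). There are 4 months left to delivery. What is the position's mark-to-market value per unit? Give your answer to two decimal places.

-A$19.46

Current fair forward for the remaining 4 months: F = S·e^(r·T), r = 0.0696
F = 178.72 · e^(0.0696 × 4/12) = 178.72 × 1.023471 = 182.9147
Value of long forward = (F − K)·e^(−rT) = (182.9147 − 202.83) · e^(−0.0696·4/12)
= -19.9153 × 0.977067 = -19.46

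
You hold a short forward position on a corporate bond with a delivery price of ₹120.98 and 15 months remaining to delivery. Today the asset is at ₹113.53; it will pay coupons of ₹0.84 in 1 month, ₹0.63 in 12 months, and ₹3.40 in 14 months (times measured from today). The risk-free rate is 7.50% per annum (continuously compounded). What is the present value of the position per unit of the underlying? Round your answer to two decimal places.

PV(remaining coupons) I = 0.84·e^(−0.0750·1/12) + 0.63·e^(−0.0750·12/12) + 3.40·e^(−0.0750·14/12) = 4.5344
Current forward F = (S − I)·e^(rT) = (113.53 − 4.5344)·e^(0.0750·15/12) = 108.9956 × 1.098285 = 119.7082
Value (long) = (F − K)·e^(−rT) = (119.7082 − 120.98) × 0.910510 = -1.1580
Short position value = −(long value) = ₹1.16

₹1.16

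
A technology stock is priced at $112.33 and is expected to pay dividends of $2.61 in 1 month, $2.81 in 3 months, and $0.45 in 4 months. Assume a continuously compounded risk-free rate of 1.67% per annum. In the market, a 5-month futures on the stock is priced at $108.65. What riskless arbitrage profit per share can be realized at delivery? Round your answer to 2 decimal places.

PV(dividends) I = 2.61·e^(−0.0167·1/12) + 2.81·e^(−0.0167·3/12) + 0.45·e^(−0.0167·4/12) = 5.8522
Fair futures F* = (S − I)·e^(rT) = (112.33 − 5.8522)·e^0.006958 = 106.4778 × 1.006982 = 107.2212
Market $108.65 > fair 107.2212: forward overpriced → cash-and-carry (borrow at r, buy the stock and collect the dividends, short the forward).
Profit at T = |F_mkt − F*| = |108.65 − 107.2212| = $1.43 per share

$1.43 per share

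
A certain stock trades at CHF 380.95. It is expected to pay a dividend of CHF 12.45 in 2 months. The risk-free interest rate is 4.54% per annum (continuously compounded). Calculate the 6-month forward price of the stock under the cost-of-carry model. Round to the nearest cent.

PV(dividends) I = 12.45·e^(−0.0454·2/12)
I = 12.3562
F = (S − I)·e^(rT) = (380.95 − 12.3562) · e^(0.0454·6/12)
= 368.5938 · e^0.022700 = 368.5938 × 1.022960 = CHF 377.06

CHF 377.06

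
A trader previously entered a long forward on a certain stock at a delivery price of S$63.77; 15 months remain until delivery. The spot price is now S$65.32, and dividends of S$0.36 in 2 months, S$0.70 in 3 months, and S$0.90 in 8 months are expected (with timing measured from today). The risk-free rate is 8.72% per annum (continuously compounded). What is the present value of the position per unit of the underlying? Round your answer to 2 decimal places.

S$6.25

PV(remaining dividends) I = 0.36·e^(−0.0872·2/12) + 0.70·e^(−0.0872·3/12) + 0.90·e^(−0.0872·8/12) = 1.8889
Current forward F = (S − I)·e^(rT) = (65.32 − 1.8889)·e^(0.0872·15/12) = 63.4311 × 1.115162 = 70.7360
Value (long) = (F − K)·e^(−rT) = (70.7360 − 63.77) × 0.896730 = 6.2466
Value = S$6.25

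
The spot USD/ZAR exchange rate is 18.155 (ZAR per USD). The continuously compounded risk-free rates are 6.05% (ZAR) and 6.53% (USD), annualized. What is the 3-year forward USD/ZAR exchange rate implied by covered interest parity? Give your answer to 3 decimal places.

17.895

F = S·e^((r_ZAR − r_USD)T) = 18.155 · e^((0.0605 − 0.0653) × 3)
= 18.155 · e^-0.014400 = 18.155 × 0.985703
F = 17.895 ZAR per USD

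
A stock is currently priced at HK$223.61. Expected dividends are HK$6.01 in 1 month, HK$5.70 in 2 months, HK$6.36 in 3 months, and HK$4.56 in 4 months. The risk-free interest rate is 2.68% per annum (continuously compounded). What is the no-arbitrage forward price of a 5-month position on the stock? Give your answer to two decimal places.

PV(dividends) I = 6.01·e^(−0.0268·1/12) + 5.70·e^(−0.0268·2/12) + 6.36·e^(−0.0268·3/12) + 4.56·e^(−0.0268·4/12)
I = 5.9966 + 5.6746 + 6.3175 + 4.5194 = 22.5081
F = (S − I)·e^(rT) = (223.61 − 22.5081) · e^(0.0268·5/12)
= 201.1019 · e^0.011167 = 201.1019 × 1.011230 = HK$203.36

HK$203.36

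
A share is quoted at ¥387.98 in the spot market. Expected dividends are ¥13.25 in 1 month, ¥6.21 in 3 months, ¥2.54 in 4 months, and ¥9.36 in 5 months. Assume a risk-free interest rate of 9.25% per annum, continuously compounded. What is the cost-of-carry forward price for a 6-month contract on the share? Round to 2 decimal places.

¥374.21

PV(dividends) I = 13.25·e^(−0.0925·1/12) + 6.21·e^(−0.0925·3/12) + 2.54·e^(−0.0925·4/12) + 9.36·e^(−0.0925·5/12)
I = 13.1483 + 6.0680 + 2.4629 + 9.0061 = 30.6853
F = (S − I)·e^(rT) = (387.98 − 30.6853) · e^(0.0925·6/12)
= 357.2947 · e^0.046250 = 357.2947 × 1.047336 = ¥374.21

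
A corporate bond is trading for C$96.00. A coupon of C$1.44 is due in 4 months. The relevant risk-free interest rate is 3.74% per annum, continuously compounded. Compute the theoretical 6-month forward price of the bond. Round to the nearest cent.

C$96.36

PV(coupons) I = 1.44·e^(−0.0374·4/12)
I = 1.4222
F = (S − I)·e^(rT) = (96.00 − 1.4222) · e^(0.0374·6/12)
= 94.5778 · e^0.018700 = 94.5778 × 1.018876 = C$96.36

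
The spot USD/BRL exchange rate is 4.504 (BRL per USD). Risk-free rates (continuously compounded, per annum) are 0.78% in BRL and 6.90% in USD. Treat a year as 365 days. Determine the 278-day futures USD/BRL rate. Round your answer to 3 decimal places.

F = S·e^((r_BRL − r_USD)T) = 4.504 · e^((0.0078 − 0.0690) × 278/365)
= 4.504 · e^-0.046613 = 4.504 × 0.954457
F = 4.299 BRL per USD

4.299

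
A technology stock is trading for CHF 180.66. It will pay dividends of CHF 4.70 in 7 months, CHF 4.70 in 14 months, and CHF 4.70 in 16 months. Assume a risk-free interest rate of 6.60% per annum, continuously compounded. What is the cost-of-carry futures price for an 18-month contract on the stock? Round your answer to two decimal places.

CHF 184.91

PV(dividends) I = 4.70·e^(−0.0660·7/12) + 4.70·e^(−0.0660·14/12) + 4.70·e^(−0.0660·16/12)
I = 4.5225 + 4.3517 + 4.3041 = 13.1783
F = (S − I)·e^(rT) = (180.66 − 13.1783) · e^(0.0660·18/12)
= 167.4817 · e^0.099000 = 167.4817 × 1.104066 = CHF 184.91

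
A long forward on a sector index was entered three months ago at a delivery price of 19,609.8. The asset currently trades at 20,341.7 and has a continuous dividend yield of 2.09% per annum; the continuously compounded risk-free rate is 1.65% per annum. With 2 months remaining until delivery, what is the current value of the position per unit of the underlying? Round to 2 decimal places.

715.02

Current fair forward for the remaining 2 months: F = S·e^((r − q)·T), (r − q) = 0.0165 − 0.0209 = -0.0044
F = 20341.7 · e^(-0.0044 × 2/12) = 20341.7 × 0.99926694 = 20326.7883
Value of long forward = (F − K)·e^(−rT) = (20326.7883 − 19609.8) · e^(−0.0165·2/12)
= 716.9883 × 0.99725378 = 715.02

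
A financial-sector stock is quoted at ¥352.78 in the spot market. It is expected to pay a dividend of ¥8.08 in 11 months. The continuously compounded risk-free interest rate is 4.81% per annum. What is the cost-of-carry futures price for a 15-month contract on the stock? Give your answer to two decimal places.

PV(dividends) I = 8.08·e^(−0.0481·11/12)
I = 7.7315
F = (S − I)·e^(rT) = (352.78 − 7.7315) · e^(0.0481·15/12)
= 345.0485 · e^0.060125 = 345.0485 × 1.061969 = ¥366.43

¥366.43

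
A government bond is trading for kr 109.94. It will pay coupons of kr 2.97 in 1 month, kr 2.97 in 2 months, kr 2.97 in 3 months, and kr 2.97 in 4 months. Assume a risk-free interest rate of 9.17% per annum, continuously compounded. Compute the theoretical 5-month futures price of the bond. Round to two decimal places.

kr 102.11

PV(coupons) I = 2.97·e^(−0.0917·1/12) + 2.97·e^(−0.0917·2/12) + 2.97·e^(−0.0917·3/12) + 2.97·e^(−0.0917·4/12)
I = 2.9474 + 2.9250 + 2.9027 + 2.8806 = 11.6557
F = (S − I)·e^(rT) = (109.94 − 11.6557) · e^(0.0917·5/12)
= 98.2843 · e^0.038208 = 98.2843 × 1.038947 = kr 102.11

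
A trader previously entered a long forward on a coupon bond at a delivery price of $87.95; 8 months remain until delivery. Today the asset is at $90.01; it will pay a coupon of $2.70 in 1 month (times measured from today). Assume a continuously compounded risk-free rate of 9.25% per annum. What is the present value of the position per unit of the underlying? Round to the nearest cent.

$4.64

PV(remaining coupons) I = 2.70·e^(−0.0925·1/12) = 2.6793
Current forward F = (S − I)·e^(rT) = (90.01 − 2.6793)·e^(0.0925·8/12) = 87.3307 × 1.063608 = 92.8856
Value (long) = (F − K)·e^(−rT) = (92.8856 − 87.95) × 0.940196 = 4.6404
Value = $4.64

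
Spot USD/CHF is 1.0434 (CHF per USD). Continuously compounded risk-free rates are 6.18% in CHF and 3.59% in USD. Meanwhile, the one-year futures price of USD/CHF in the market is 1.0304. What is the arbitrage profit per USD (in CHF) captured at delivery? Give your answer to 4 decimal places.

0.0404 per USD (in CHF)

Fair futures: F* = S·e^(carry·T), with carry = (r_CHF − r_USD) = 0.0618 − 0.0359 = 0.0259
F* = 1.0434 · e^(0.0259 × 12/12) = 1.0434 · e^0.025900 = 1.0434 × 1.026238 = 1.0708
Market 1.0304 < fair 1.0708: forward underpriced → reverse cash-and-carry (short spot, go long the forward).
At maturity, profit = |F_mkt − F*| = |1.0304 − 1.0708| = 0.0404 per USD (in CHF)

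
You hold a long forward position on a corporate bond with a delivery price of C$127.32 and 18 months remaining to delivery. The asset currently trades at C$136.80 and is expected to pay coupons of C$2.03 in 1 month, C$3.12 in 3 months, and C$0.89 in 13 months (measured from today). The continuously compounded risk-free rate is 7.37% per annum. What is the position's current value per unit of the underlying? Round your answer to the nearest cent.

PV(remaining coupons) I = 2.03·e^(−0.0737·1/12) + 3.12·e^(−0.0737·3/12) + 0.89·e^(−0.0737·13/12) = 5.9023
Current forward F = (S − I)·e^(rT) = (136.80 − 5.9023)·e^(0.0737·18/12) = 130.8977 × 1.116892 = 146.1986
Value (long) = (F − K)·e^(−rT) = (146.1986 − 127.32) × 0.895342 = 16.9028
Value = C$16.90

C$16.90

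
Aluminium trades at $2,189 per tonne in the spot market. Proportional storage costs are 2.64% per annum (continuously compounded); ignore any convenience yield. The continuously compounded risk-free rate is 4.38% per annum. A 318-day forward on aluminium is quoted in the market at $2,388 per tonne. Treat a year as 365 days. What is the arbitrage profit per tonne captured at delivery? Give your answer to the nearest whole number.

Fair forward: F* = S·e^(carry·T), with carry = (r + u) = 0.0438 + 0.0264 = 0.0702
F* = 2189 · e^(0.0702 × 318/365) = 2189 · e^0.061161 = 2189 × 1.063070 = $2327.0602
Market $2388 > fair $2327.0602: forward overpriced → cash-and-carry (buy spot, short the forward).
At maturity, profit = |F_mkt − F*| = |2388 − 2327.0602| = $61 per tonne

$61 per tonne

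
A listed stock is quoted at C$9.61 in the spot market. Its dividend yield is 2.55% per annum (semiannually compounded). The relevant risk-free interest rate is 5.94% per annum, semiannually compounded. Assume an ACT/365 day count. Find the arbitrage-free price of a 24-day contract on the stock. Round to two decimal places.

F = S · (1+r/2)^(2T) / (1+q/2)^(2T)
= 9.61 × 1.003856 / 1.001668 = 9.61 × 1.002184
F = C$9.63

C$9.63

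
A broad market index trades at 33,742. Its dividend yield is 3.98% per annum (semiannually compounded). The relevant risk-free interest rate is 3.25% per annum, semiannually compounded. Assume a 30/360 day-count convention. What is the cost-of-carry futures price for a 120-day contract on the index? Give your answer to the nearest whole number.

F = S · (1+r/2)^(2T) / (1+q/2)^(2T)
= 33742 × 1.010804 / 1.013223 = 33742 × 0.997613
F = 33,661

33,661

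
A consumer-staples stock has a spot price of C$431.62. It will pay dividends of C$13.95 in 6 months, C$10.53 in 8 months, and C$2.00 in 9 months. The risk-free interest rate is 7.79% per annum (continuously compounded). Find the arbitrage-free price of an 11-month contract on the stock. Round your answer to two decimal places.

C$436.39

PV(dividends) I = 13.95·e^(−0.0779·6/12) + 10.53·e^(−0.0779·8/12) + 2.00·e^(−0.0779·9/12)
I = 13.4171 + 9.9971 + 1.8865 = 25.3007
F = (S − I)·e^(rT) = (431.62 − 25.3007) · e^(0.0779·11/12)
= 406.3193 · e^0.071408 = 406.3193 × 1.074019 = C$436.39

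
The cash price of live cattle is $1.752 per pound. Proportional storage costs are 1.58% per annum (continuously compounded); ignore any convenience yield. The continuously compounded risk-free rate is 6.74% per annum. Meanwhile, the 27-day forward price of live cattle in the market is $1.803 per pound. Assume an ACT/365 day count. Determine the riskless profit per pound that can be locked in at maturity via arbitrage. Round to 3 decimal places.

$0.040 per pound

Fair forward: F* = S·e^(carry·T), with carry = (r + u) = 0.0674 + 0.0158 = 0.0832
F* = 1.752 · e^(0.0832 × 27/365) = 1.752 · e^0.006155 = 1.752 × 1.006174 = $1.7628
Market $1.803 > fair $1.7628: forward overpriced → cash-and-carry (buy spot, short the forward).
At maturity, profit = |F_mkt − F*| = |1.803 − 1.7628| = $0.040 per pound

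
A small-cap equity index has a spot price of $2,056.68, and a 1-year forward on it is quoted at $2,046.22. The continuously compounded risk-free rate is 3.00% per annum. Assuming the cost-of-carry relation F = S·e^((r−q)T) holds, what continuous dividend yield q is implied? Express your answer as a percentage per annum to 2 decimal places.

From F = S·e^((r−q)T): (r − q) = ln(F/S)/T
ln(2046.22/2056.68) = ln(0.994914) = -0.005099
(r − q) = -0.005099 / (1) = -0.005099
q = r − ln(F/S)/T = 0.0300 + 0.005099 = 0.035099
q = 3.51%

3.51%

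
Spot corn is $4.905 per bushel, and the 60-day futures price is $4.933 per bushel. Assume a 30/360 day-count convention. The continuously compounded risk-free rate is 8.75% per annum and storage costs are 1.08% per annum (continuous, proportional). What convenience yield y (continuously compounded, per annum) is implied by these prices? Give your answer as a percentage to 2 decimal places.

6.41%

F = S·e^((r+u−y)T) ⇒ (r+u−y) = ln(F/S)/T
ln(4.933/4.905) = 0.005692; /T ⇒ 0.034152
y = r + u − ln(F/S)/T = 0.0875 + 0.0108 − 0.034152 = 0.064148
y = 6.41%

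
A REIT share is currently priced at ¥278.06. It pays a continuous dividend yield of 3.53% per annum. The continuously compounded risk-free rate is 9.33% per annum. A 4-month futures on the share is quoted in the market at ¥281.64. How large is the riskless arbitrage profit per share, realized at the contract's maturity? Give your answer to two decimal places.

¥1.85 per share

Fair futures: F* = S·e^(carry·T), with carry = (r − q) = 0.0933 − 0.0353 = 0.0580
F* = 278.06 · e^(0.0580 × 4/12) = 278.06 · e^0.019333 = 278.06 × 1.019521 = ¥283.4880
Market ¥281.64 < fair ¥283.4880: forward underpriced → reverse cash-and-carry (short spot, go long the forward).
At maturity, profit = |F_mkt − F*| = |281.64 − 283.4880| = ¥1.85 per share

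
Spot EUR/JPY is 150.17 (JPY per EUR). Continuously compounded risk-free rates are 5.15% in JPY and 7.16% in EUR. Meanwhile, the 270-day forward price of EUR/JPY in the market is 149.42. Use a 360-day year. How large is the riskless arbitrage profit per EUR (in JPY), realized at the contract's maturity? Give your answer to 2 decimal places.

Fair forward: F* = S·e^(carry·T), with carry = (r_JPY − r_EUR) = 0.0515 − 0.0716 = -0.0201
F* = 150.17 · e^(-0.0201 × 270/360) = 150.17 · e^-0.015075 = 150.17 × 0.985038 = 147.9232
Market 149.42 > fair 147.9232: forward overpriced → cash-and-carry (buy spot, short the forward).
At maturity, profit = |F_mkt − F*| = |149.42 − 147.9232| = 1.50 per EUR (in JPY)

1.50 per EUR (in JPY)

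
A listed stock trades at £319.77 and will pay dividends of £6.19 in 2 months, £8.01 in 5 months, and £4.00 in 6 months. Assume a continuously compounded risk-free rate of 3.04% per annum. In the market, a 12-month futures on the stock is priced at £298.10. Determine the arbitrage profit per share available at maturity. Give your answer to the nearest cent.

£12.98 per share

PV(dividends) I = 6.19·e^(−0.0304·2/12) + 8.01·e^(−0.0304·5/12) + 4.00·e^(−0.0304·6/12) = 18.0076
Fair futures F* = (S − I)·e^(rT) = (319.77 − 18.0076)·e^0.030400 = 301.7624 × 1.030867 = 311.0769
Market £298.10 < fair 311.0769: forward underpriced → reverse cash-and-carry (short the stock, invest proceeds at r, pay the dividends, go long the forward).
Profit at T = |F_mkt − F*| = |298.10 − 311.0769| = £12.98 per share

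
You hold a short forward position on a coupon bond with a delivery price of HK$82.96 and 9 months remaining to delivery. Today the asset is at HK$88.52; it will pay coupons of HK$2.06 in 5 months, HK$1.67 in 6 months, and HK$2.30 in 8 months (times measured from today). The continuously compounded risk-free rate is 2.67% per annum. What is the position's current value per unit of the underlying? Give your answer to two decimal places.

-HK$1.26

PV(remaining coupons) I = 2.06·e^(−0.0267·5/12) + 1.67·e^(−0.0267·6/12) + 2.30·e^(−0.0267·8/12) = 5.9445
Current forward F = (S − I)·e^(rT) = (88.52 − 5.9445)·e^(0.0267·9/12) = 82.5755 × 1.020227 = 84.2458
Value (long) = (F − K)·e^(−rT) = (84.2458 − 82.96) × 0.980174 = 1.2603
Short position value = −(long value) = -HK$1.26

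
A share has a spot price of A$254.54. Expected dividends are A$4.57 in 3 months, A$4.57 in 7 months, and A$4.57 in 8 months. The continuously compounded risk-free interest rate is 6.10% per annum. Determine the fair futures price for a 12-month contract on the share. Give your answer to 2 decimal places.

A$256.41

PV(dividends) I = 4.57·e^(−0.0610·3/12) + 4.57·e^(−0.0610·7/12) + 4.57·e^(−0.0610·8/12)
I = 4.5008 + 4.4102 + 4.3879 = 13.2989
F = (S − I)·e^(rT) = (254.54 − 13.2989) · e^(0.0610·12/12)
= 241.2411 · e^0.061000 = 241.2411 × 1.062899 = A$256.41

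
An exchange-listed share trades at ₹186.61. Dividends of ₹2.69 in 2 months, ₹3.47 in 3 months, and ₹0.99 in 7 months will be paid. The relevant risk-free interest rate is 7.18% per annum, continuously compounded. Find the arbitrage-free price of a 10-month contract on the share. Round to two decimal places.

PV(dividends) I = 2.69·e^(−0.0718·2/12) + 3.47·e^(−0.0718·3/12) + 0.99·e^(−0.0718·7/12)
I = 2.6580 + 3.4083 + 0.9494 = 7.0157
F = (S − I)·e^(rT) = (186.61 − 7.0157) · e^(0.0718·10/12)
= 179.5943 · e^0.059833 = 179.5943 × 1.061659 = ₹190.67

₹190.67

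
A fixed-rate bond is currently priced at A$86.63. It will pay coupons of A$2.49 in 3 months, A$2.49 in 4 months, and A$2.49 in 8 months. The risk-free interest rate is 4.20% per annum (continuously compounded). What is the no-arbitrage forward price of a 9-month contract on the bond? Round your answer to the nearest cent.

A$81.83

PV(coupons) I = 2.49·e^(−0.0420·3/12) + 2.49·e^(−0.0420·4/12) + 2.49·e^(−0.0420·8/12)
I = 2.4640 + 2.4554 + 2.4212 = 7.3406
F = (S − I)·e^(rT) = (86.63 − 7.3406) · e^(0.0420·9/12)
= 79.2894 · e^0.031500 = 79.2894 × 1.032001 = A$81.83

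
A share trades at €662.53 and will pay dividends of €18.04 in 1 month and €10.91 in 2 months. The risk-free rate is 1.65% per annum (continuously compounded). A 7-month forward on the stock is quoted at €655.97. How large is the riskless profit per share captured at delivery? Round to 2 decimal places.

€16.21 per share

PV(dividends) I = 18.04·e^(−0.0165·1/12) + 10.91·e^(−0.0165·2/12) = 28.8953
Fair forward F* = (S − I)·e^(rT) = (662.53 − 28.8953)·e^0.009625 = 633.6347 × 1.009671 = 639.7626
Market €655.97 > fair 639.7626: forward overpriced → cash-and-carry (borrow at r, buy the stock and collect the dividends, short the forward).
Profit at T = |F_mkt − F*| = |655.97 − 639.7626| = €16.21 per share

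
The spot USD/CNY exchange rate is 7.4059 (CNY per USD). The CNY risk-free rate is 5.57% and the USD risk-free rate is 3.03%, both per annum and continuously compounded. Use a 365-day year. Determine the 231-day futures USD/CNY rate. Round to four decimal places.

F = S·e^((r_CNY − r_USD)T) = 7.4059 · e^((0.0557 − 0.0303) × 231/365)
= 7.4059 · e^0.016075 = 7.4059 × 1.016205
F = 7.5259 CNY per USD

7.5259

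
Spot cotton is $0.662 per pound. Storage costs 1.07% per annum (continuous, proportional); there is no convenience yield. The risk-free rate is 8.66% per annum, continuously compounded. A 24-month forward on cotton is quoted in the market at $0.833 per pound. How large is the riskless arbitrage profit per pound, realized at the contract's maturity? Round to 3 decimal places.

Fair forward: F* = S·e^(carry·T), with carry = (r + u) = 0.0866 + 0.0107 = 0.0973
F* = 0.662 · e^(0.0973 × 24/12) = 0.662 · e^0.194600 = 0.662 × 1.214825 = $0.8042
Market $0.833 > fair $0.8042: forward overpriced → cash-and-carry (buy spot, short the forward).
At maturity, profit = |F_mkt − F*| = |0.833 − 0.8042| = $0.029 per pound

$0.029 per pound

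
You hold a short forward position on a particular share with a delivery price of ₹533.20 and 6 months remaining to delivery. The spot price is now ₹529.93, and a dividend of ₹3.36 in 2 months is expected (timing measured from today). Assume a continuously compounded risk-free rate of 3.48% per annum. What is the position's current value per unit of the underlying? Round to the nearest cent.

-₹2.59

PV(remaining dividends) I = 3.36·e^(−0.0348·2/12) = 3.3406
Current forward F = (S − I)·e^(rT) = (529.93 − 3.3406)·e^(0.0348·6/12) = 526.5894 × 1.017552 = 535.8321
Value (long) = (F − K)·e^(−rT) = (535.8321 − 533.20) × 0.982751 = 2.5867
Short position value = −(long value) = -₹2.59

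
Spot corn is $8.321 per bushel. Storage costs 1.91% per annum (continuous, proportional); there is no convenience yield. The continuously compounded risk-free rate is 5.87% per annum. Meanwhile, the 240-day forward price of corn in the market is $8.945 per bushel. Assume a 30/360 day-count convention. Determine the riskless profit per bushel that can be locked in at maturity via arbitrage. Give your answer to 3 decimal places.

Fair forward: F* = S·e^(carry·T), with carry = (r + u) = 0.0587 + 0.0191 = 0.0778
F* = 8.321 · e^(0.0778 × 240/360) = 8.321 · e^0.051867 = 8.321 × 1.053236 = $8.7640
Market $8.945 > fair $8.7640: forward overpriced → cash-and-carry (buy spot, short the forward).
At maturity, profit = |F_mkt − F*| = |8.945 − 8.7640| = $0.181 per bushel

$0.181 per bushel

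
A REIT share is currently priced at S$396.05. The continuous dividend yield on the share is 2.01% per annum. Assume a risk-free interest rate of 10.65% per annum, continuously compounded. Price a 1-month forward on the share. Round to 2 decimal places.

F = S·e^((r − q)T) = 396.05 · e^((0.1065 − 0.0201) × 1/12)
= 396.05 · e^0.007200 = 396.05 × 1.007226
F = S$398.91

S$398.91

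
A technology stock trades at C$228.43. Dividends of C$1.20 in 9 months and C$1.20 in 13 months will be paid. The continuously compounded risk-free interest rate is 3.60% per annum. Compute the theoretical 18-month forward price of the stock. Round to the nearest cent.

PV(dividends) I = 1.20·e^(−0.0360·9/12) + 1.20·e^(−0.0360·13/12)
I = 1.1680 + 1.1541 = 2.3221
F = (S − I)·e^(rT) = (228.43 − 2.3221) · e^(0.0360·18/12)
= 226.1079 · e^0.054000 = 226.1079 × 1.055485 = C$238.65

C$238.65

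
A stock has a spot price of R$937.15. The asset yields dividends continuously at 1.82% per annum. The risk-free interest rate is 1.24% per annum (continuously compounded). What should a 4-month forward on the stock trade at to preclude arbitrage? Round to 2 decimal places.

R$935.34

F = S·e^((r − q)T) = 937.15 · e^((0.0124 − 0.0182) × 4/12)
= 937.15 · e^-0.001933 = 937.15 × 0.998069
F = R$935.34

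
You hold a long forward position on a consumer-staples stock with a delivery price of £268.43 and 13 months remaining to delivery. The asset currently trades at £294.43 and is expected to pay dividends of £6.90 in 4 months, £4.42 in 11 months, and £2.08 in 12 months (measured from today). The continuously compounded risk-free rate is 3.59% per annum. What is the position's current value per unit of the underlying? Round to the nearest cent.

PV(remaining dividends) I = 6.90·e^(−0.0359·4/12) + 4.42·e^(−0.0359·11/12) + 2.08·e^(−0.0359·12/12) = 13.1015
Current forward F = (S − I)·e^(rT) = (294.43 − 13.1015)·e^(0.0359·13/12) = 281.3285 × 1.039658 = 292.4854
Value (long) = (F − K)·e^(−rT) = (292.4854 − 268.43) × 0.961855 = 23.1378
Value = £23.14

£23.14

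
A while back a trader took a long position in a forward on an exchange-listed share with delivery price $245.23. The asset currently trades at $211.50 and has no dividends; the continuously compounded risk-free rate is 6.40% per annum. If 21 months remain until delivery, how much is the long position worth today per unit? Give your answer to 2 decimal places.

Current fair forward for the remaining 21 months: F = S·e^(r·T), r = 0.0640
F = 211.50 · e^(0.0640 × 21/12) = 211.50 × 1.118513 = 236.5655
Value of long forward = (F − K)·e^(−rT) = (236.5655 − 245.23) · e^(−0.0640·21/12)
= -8.6645 × 0.894044 = -7.75

-$7.75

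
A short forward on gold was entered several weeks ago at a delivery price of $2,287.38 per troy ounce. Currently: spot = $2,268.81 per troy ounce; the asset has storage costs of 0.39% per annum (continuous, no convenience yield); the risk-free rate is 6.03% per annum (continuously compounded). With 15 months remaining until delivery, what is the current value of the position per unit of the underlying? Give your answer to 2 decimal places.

Current fair forward for the remaining 15 months: F = S·e^((r + u)·T), (r + u) = 0.0603 + 0.0039 = 0.0642
F = 2268.81 · e^(0.0642 × 15/12) = 2268.81 × 1.08355792 = 2458.3870
Value of long forward = (F − K)·e^(−rT) = (2458.3870 − 2287.38) · e^(−0.0603·15/12)
= 171.0070 × 0.92739565 = 158.59
Short position value = −(long value) = -$158.59

-$158.59 per troy ounce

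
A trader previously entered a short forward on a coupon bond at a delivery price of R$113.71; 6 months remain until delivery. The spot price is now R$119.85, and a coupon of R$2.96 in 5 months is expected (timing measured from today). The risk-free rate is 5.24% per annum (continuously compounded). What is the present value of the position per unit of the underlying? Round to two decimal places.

PV(remaining coupons) I = 2.96·e^(−0.0524·5/12) = 2.8961
Current forward F = (S − I)·e^(rT) = (119.85 − 2.8961)·e^(0.0524·6/12) = 116.9539 × 1.026546 = 120.0586
Value (long) = (F − K)·e^(−rT) = (120.0586 − 113.71) × 0.974140 = 6.1844
Short position value = −(long value) = -R$6.18

-R$6.18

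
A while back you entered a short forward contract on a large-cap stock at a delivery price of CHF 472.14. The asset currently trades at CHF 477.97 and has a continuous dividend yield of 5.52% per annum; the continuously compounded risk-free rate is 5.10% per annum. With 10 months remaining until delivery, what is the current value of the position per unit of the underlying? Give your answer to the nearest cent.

-CHF 3.99

Current fair forward for the remaining 10 months: F = S·e^((r − q)·T), (r − q) = 0.0510 − 0.0552 = -0.0042
F = 477.97 · e^(-0.0042 × 10/12) = 477.97 × 0.996506 = 476.3000
Value of long forward = (F − K)·e^(−rT) = (476.3000 − 472.14) · e^(−0.0510·10/12)
= 4.1600 × 0.958390 = 3.99
Short position value = −(long value) = -CHF 3.99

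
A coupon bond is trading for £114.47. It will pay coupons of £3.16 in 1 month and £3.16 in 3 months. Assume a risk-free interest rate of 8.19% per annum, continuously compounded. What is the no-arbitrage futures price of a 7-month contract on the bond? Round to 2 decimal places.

£113.53

PV(coupons) I = 3.16·e^(−0.0819·1/12) + 3.16·e^(−0.0819·3/12)
I = 3.1385 + 3.0960 = 6.2345
F = (S − I)·e^(rT) = (114.47 − 6.2345) · e^(0.0819·7/12)
= 108.2355 · e^0.047775 = 108.2355 × 1.048935 = £113.53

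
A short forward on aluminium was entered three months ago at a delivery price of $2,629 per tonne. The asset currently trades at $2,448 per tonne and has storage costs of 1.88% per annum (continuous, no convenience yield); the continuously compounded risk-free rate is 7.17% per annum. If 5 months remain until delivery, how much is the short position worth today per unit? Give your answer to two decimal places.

Current fair forward for the remaining 5 months: F = S·e^((r + u)·T), (r + u) = 0.0717 + 0.0188 = 0.0905
F = 2448 · e^(0.0905 × 5/12) = 2448 × 1.03842831 = 2542.0725
Value of long forward = (F − K)·e^(−rT) = (2542.0725 − 2629) · e^(−0.0717·5/12)
= -86.9275 × 0.97056685 = -84.37
Short position value = −(long value) = $84.37

$84.37 per tonne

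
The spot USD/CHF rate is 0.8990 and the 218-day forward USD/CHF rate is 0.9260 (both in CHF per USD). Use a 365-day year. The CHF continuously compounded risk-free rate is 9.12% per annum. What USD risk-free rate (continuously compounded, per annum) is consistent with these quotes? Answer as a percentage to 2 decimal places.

F = S·e^((r_CHF − r_USD)T) ⇒ r_USD = r_CHF − ln(F/S)/T
ln(0.9260/0.8990) = 0.029591; /(218/365) = 0.049545
r_USD = 0.0912 − 0.049545 = 0.041655
r_USD = 4.17%

4.17%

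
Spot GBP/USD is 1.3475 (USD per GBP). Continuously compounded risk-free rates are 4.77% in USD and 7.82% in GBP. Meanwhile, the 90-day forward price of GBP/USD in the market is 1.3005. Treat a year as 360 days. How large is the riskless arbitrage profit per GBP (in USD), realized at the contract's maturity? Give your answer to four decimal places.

0.0368 per GBP (in USD)

Fair forward: F* = S·e^(carry·T), with carry = (r_USD − r_GBP) = 0.0477 − 0.0782 = -0.0305
F* = 1.3475 · e^(-0.0305 × 90/360) = 1.3475 · e^-0.007625 = 1.3475 × 0.992404 = 1.3373
Market 1.3005 < fair 1.3373: forward underpriced → reverse cash-and-carry (short spot, go long the forward).
At maturity, profit = |F_mkt − F*| = |1.3005 − 1.3373| = 0.0368 per GBP (in USD)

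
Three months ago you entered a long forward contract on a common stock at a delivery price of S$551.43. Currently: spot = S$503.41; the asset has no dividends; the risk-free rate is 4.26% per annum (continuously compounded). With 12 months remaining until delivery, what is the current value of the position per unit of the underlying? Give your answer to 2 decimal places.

Current fair forward for the remaining 12 months: F = S·e^(r·T), r = 0.0426
F = 503.41 · e^(0.0426 × 12/12) = 503.41 × 1.043520 = 525.3184
Value of long forward = (F − K)·e^(−rT) = (525.3184 − 551.43) · e^(−0.0426·12/12)
= -26.1116 × 0.958295 = -25.02

-S$25.02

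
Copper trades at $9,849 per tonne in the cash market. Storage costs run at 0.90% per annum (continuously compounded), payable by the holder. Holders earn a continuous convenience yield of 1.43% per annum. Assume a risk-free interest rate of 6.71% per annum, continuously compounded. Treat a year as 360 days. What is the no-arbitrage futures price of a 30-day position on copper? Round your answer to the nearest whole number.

Net carry = r + u − y = 0.0671 + 0.0090 − 0.0143 = 0.0618
F = S·e^((r+u−y)T) = 9849 · e^(0.0618 × 30/360) = 9849 · e^0.005150
= 9849 × 1.005163 = $9,900 per tonne

$9,900 per tonne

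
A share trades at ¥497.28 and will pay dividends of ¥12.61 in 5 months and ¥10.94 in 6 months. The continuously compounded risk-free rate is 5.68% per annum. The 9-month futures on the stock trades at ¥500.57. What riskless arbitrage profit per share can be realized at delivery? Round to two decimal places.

PV(dividends) I = 12.61·e^(−0.0568·5/12) + 10.94·e^(−0.0568·6/12) = 22.9487
Fair futures F* = (S − I)·e^(rT) = (497.28 − 22.9487)·e^0.042600 = 474.3313 × 1.043520 = 494.9742
Market ¥500.57 > fair 494.9742: forward overpriced → cash-and-carry (borrow at r, buy the stock and collect the dividends, short the forward).
Profit at T = |F_mkt − F*| = |500.57 − 494.9742| = ¥5.60 per share

¥5.60 per share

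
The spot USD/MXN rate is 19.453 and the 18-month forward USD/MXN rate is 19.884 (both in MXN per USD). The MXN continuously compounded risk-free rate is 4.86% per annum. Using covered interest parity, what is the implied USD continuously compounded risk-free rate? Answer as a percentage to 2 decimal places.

F = S·e^((r_MXN − r_USD)T) ⇒ r_USD = r_MXN − ln(F/S)/T
ln(19.884/19.453) = 0.021914; /(18/12) = 0.014609
r_USD = 0.0486 − 0.014609 = 0.033991
r_USD = 3.40%

3.40%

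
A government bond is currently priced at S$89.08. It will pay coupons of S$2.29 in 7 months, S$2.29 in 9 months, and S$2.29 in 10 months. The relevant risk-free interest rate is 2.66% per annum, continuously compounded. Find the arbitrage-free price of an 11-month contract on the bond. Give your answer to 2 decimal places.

S$84.37

PV(coupons) I = 2.29·e^(−0.0266·7/12) + 2.29·e^(−0.0266·9/12) + 2.29·e^(−0.0266·10/12)
I = 2.2547 + 2.2448 + 2.2398 = 6.7393
F = (S − I)·e^(rT) = (89.08 − 6.7393) · e^(0.0266·11/12)
= 82.3407 · e^0.024383 = 82.3407 × 1.024683 = S$84.37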